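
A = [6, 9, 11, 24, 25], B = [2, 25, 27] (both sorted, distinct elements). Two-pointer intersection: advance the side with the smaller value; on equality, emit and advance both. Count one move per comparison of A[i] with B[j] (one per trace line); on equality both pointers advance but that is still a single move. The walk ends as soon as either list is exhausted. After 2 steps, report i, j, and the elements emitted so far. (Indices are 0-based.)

i=0 j=0: 6>2, j++
i=0 j=1: 6<25, i++

i=1, j=1, emitted=[]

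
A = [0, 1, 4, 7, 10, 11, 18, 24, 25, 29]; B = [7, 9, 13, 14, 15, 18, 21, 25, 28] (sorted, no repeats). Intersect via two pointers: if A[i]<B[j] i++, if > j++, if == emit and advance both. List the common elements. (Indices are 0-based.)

[i=0,j=0] 0<7 → i++
[i=1,j=0] 1<7 → i++
[i=2,j=0] 4<7 → i++
[i=3,j=0] 7==7 emit → i++,j++
[i=4,j=1] 10>9 → j++
[i=4,j=2] 10<13 → i++
[i=5,j=2] 11<13 → i++
[i=6,j=2] 18>13 → j++
[i=6,j=3] 18>14 → j++
[i=6,j=4] 18>15 → j++
[i=6,j=5] 18==18 emit → i++,j++
[i=7,j=6] 24>21 → j++
[i=7,j=7] 24<25 → i++
[i=8,j=7] 25==25 emit → i++,j++
[i=9,j=8] 29>28 → j++

intersection = [7, 18, 25]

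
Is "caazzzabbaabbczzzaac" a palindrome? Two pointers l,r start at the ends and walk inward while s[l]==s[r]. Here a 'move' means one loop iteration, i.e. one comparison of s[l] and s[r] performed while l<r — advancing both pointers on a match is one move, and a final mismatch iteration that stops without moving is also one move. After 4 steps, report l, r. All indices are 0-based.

l=0 r=19: 'c'=='c', l++,r--
l=1 r=18: 'a'=='a', l++,r--
l=2 r=17: 'a'=='a', l++,r--
l=3 r=16: 'z'=='z', l++,r--

l=4, r=15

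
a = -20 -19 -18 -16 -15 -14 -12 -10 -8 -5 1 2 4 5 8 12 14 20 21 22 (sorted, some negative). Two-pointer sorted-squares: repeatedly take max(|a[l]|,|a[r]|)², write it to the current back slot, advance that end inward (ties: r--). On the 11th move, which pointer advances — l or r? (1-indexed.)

r

l=1 r=20: |-20|<=|22| out[20]=484, r--
l=1 r=19: |-20|<=|21| out[19]=441, r--
l=1 r=18: |-20|<=|20| out[18]=400, r--
l=1 r=17: |-20|>|14| out[17]=400, l++
l=2 r=17: |-19|>|14| out[16]=361, l++
l=3 r=17: |-18|>|14| out[15]=324, l++
l=4 r=17: |-16|>|14| out[14]=256, l++
l=5 r=17: |-15|>|14| out[13]=225, l++
l=6 r=17: |-14|<=|14| out[12]=196, r--
l=6 r=16: |-14|>|12| out[11]=196, l++
l=7 r=16: |-12|<=|12| out[10]=144, r--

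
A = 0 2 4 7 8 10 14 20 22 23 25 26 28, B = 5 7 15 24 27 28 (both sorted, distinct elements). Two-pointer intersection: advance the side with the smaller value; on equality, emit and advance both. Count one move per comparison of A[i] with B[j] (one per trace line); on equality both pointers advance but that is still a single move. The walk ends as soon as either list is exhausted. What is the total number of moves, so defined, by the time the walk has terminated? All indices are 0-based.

i=0 j=0: 0<5, i++
i=1 j=0: 2<5, i++
i=2 j=0: 4<5, i++
i=3 j=0: 7>5, j++
i=3 j=1: 7==7 emit, i++,j++
i=4 j=2: 8<15, i++
i=5 j=2: 10<15, i++
i=6 j=2: 14<15, i++
i=7 j=2: 20>15, j++
i=7 j=3: 20<24, i++
i=8 j=3: 22<24, i++
i=9 j=3: 23<24, i++
i=10 j=3: 25>24, j++
i=10 j=4: 25<27, i++
i=11 j=4: 26<27, i++
i=12 j=4: 28>27, j++
i=12 j=5: 28==28 emit, i++,j++

17 moves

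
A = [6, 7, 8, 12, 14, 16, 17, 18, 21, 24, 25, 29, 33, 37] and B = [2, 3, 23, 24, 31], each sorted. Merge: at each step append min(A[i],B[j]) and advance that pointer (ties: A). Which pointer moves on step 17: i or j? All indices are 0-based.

i=0 j=0: A[i]=6>B[j]=2 take 2, j++
i=0 j=1: A[i]=6>B[j]=3 take 3, j++
i=0 j=2: A[i]=6<=B[j]=23 take 6, i++
i=1 j=2: A[i]=7<=B[j]=23 take 7, i++
i=2 j=2: A[i]=8<=B[j]=23 take 8, i++
i=3 j=2: A[i]=12<=B[j]=23 take 12, i++
i=4 j=2: A[i]=14<=B[j]=23 take 14, i++
i=5 j=2: A[i]=16<=B[j]=23 take 16, i++
i=6 j=2: A[i]=17<=B[j]=23 take 17, i++
i=7 j=2: A[i]=18<=B[j]=23 take 18, i++
i=8 j=2: A[i]=21<=B[j]=23 take 21, i++
i=9 j=2: A[i]=24>B[j]=23 take 23, j++
i=9 j=3: A[i]=24<=B[j]=24 take 24, i++
i=10 j=3: A[i]=25>B[j]=24 take 24, j++
i=10 j=4: A[i]=25<=B[j]=31 take 25, i++
i=11 j=4: A[i]=29<=B[j]=31 take 29, i++
i=12 j=4: A[i]=33>B[j]=31 take 31, j++

j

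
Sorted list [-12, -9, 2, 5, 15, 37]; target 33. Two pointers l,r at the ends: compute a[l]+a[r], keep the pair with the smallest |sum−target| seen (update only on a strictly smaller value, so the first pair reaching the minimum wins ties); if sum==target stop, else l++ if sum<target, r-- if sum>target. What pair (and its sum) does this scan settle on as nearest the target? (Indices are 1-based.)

pair (-9, 37) with sum 28 (|Δ|=5)

l=1 r=6: -12+37=25 d=8 *, l++
l=2 r=6: -9+37=28 d=5 *, l++
l=3 r=6: 2+37=39 d=6, r--
l=3 r=5: 2+15=17 d=16, l++
l=4 r=5: 5+15=20 d=13, l++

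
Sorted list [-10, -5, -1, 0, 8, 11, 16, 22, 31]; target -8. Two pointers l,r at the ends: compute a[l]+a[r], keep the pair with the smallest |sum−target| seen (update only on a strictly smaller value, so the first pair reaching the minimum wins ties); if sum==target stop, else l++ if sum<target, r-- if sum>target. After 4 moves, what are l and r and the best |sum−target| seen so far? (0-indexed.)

l=0 r=8: -10+31=21 d=29 *, r--
l=0 r=7: -10+22=12 d=20 *, r--
l=0 r=6: -10+16=6 d=14 *, r--
l=0 r=5: -10+11=1 d=9 *, r--

l=0, r=4, best |Δ|=9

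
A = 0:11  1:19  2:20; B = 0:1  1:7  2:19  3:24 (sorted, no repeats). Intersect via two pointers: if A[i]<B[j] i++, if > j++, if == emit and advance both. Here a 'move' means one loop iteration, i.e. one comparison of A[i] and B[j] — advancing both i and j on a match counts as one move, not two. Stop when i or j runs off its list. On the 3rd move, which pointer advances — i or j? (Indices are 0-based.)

i=0 j=0: 11>1, j++
i=0 j=1: 11>7, j++
i=0 j=2: 11<19, i++

i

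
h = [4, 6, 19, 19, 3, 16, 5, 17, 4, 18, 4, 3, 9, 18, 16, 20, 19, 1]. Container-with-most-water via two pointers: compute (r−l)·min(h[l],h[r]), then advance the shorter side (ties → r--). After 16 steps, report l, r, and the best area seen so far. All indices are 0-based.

[0,17] min(4,1)*17=17 best=17 * → r--
[0,16] min(4,19)*16=64 best=64 * → l++
[1,16] min(6,19)*15=90 best=90 * → l++
[2,16] min(19,19)*14=266 best=266 * → r--
[2,15] min(19,20)*13=247 best=266 → l++
[3,15] min(19,20)*12=228 best=266 → l++
[4,15] min(3,20)*11=33 best=266 → l++
[5,15] min(16,20)*10=160 best=266 → l++
[6,15] min(5,20)*9=45 best=266 → l++
[7,15] min(17,20)*8=136 best=266 → l++
[8,15] min(4,20)*7=28 best=266 → l++
[9,15] min(18,20)*6=108 best=266 → l++
[10,15] min(4,20)*5=20 best=266 → l++
[11,15] min(3,20)*4=12 best=266 → l++
[12,15] min(9,20)*3=27 best=266 → l++
[13,15] min(18,20)*2=36 best=266 → l++

l=14, r=15, best area=266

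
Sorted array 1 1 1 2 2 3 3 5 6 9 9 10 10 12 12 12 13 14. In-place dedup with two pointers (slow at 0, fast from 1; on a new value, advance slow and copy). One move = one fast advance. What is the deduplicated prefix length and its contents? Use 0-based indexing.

length 10; prefix = [1, 2, 3, 5, 6, 9, 10, 12, 13, 14]

(s=0,f=1) a[fast]=1=a[slow] dup → fast++
(s=0,f=2) a[fast]=1=a[slow] dup → fast++
(s=0,f=3) a[fast]=2≠a[slow]=1 write a[1]=2 → slow++,fast++
(s=1,f=4) a[fast]=2=a[slow] dup → fast++
(s=1,f=5) a[fast]=3≠a[slow]=2 write a[2]=3 → slow++,fast++
(s=2,f=6) a[fast]=3=a[slow] dup → fast++
(s=2,f=7) a[fast]=5≠a[slow]=3 write a[3]=5 → slow++,fast++
(s=3,f=8) a[fast]=6≠a[slow]=5 write a[4]=6 → slow++,fast++
(s=4,f=9) a[fast]=9≠a[slow]=6 write a[5]=9 → slow++,fast++
(s=5,f=10) a[fast]=9=a[slow] dup → fast++
(s=5,f=11) a[fast]=10≠a[slow]=9 write a[6]=10 → slow++,fast++
(s=6,f=12) a[fast]=10=a[slow] dup → fast++
(s=6,f=13) a[fast]=12≠a[slow]=10 write a[7]=12 → slow++,fast++
(s=7,f=14) a[fast]=12=a[slow] dup → fast++
(s=7,f=15) a[fast]=12=a[slow] dup → fast++
(s=7,f=16) a[fast]=13≠a[slow]=12 write a[8]=13 → slow++,fast++
(s=8,f=17) a[fast]=14≠a[slow]=13 write a[9]=14 → slow++,fast++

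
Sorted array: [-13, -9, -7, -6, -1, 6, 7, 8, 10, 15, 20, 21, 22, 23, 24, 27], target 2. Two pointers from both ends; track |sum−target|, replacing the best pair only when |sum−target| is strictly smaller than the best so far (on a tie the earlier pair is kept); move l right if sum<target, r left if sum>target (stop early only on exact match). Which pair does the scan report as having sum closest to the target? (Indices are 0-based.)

l=0 r=15: -13+27=14 d=12 *, r--
l=0 r=14: -13+24=11 d=9 *, r--
l=0 r=13: -13+23=10 d=8 *, r--
l=0 r=12: -13+22=9 d=7 *, r--
l=0 r=11: -13+21=8 d=6 *, r--
l=0 r=10: -13+20=7 d=5 *, r--
l=0 r=9: -13+15=2 d=0 *, stop

pair (-13, 15) with sum 2 (|Δ|=0)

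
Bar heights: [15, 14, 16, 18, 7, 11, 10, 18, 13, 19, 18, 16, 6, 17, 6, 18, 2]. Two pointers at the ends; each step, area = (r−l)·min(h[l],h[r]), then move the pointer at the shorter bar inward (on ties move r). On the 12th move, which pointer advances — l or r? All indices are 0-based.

l=0 r=16: min(15,2)*16=32 best=32 *, r--
l=0 r=15: min(15,18)*15=225 best=225 *, l++
l=1 r=15: min(14,18)*14=196 best=225, l++
l=2 r=15: min(16,18)*13=208 best=225, l++
l=3 r=15: min(18,18)*12=216 best=225, r--
l=3 r=14: min(18,6)*11=66 best=225, r--
l=3 r=13: min(18,17)*10=170 best=225, r--
l=3 r=12: min(18,6)*9=54 best=225, r--
l=3 r=11: min(18,16)*8=128 best=225, r--
l=3 r=10: min(18,18)*7=126 best=225, r--
l=3 r=9: min(18,19)*6=108 best=225, l++
l=4 r=9: min(7,19)*5=35 best=225, l++

l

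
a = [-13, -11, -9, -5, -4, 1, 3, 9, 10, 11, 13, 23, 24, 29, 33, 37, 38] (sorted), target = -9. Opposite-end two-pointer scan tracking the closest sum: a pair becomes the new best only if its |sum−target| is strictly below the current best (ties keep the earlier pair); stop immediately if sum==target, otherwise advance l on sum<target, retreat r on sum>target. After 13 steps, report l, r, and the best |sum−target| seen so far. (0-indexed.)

[0,16] -13+38=25 d=34 * → r--
[0,15] -13+37=24 d=33 * → r--
[0,14] -13+33=20 d=29 * → r--
[0,13] -13+29=16 d=25 * → r--
[0,12] -13+24=11 d=20 * → r--
[0,11] -13+23=10 d=19 * → r--
[0,10] -13+13=0 d=9 * → r--
[0,9] -13+11=-2 d=7 * → r--
[0,8] -13+10=-3 d=6 * → r--
[0,7] -13+9=-4 d=5 * → r--
[0,6] -13+3=-10 d=1 * → l++
[1,6] -11+3=-8 d=1 → r--
[1,5] -11+1=-10 d=1 → l++

l=2, r=5, best |Δ|=1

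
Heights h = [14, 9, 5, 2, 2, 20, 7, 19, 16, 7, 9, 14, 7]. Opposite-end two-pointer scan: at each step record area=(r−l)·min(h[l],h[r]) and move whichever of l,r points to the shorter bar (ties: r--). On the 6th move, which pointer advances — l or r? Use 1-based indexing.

[1,13] min(14,7)*12=84 best=84 * → r--
[1,12] min(14,14)*11=154 best=154 * → r--
[1,11] min(14,9)*10=90 best=154 → r--
[1,10] min(14,7)*9=63 best=154 → r--
[1,9] min(14,16)*8=112 best=154 → l++
[2,9] min(9,16)*7=63 best=154 → l++

l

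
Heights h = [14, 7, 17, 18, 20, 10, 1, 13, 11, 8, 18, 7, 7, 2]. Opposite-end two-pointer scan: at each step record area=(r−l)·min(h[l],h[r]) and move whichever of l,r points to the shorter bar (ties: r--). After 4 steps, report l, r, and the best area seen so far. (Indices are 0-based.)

l=1, r=10, best area=140

[0,13] min(14,2)*13=26 best=26 * → r--
[0,12] min(14,7)*12=84 best=84 * → r--
[0,11] min(14,7)*11=77 best=84 → r--
[0,10] min(14,18)*10=140 best=140 * → l++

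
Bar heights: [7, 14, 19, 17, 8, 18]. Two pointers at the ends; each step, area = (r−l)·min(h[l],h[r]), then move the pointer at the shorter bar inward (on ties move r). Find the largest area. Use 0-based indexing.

[0,5] min(7,18)*5=35 best=35 * → l++
[1,5] min(14,18)*4=56 best=56 * → l++
[2,5] min(19,18)*3=54 best=56 → r--
[2,4] min(19,8)*2=16 best=56 → r--
[2,3] min(19,17)*1=17 best=56 → r--

max area = 56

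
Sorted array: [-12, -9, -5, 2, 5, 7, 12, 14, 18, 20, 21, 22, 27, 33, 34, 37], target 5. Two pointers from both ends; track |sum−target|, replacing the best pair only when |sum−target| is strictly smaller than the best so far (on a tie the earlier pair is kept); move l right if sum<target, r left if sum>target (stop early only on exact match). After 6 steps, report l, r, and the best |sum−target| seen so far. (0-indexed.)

l=0 r=15: -12+37=25 d=20 *, r--
l=0 r=14: -12+34=22 d=17 *, r--
l=0 r=13: -12+33=21 d=16 *, r--
l=0 r=12: -12+27=15 d=10 *, r--
l=0 r=11: -12+22=10 d=5 *, r--
l=0 r=10: -12+21=9 d=4 *, r--

l=0, r=9, best |Δ|=4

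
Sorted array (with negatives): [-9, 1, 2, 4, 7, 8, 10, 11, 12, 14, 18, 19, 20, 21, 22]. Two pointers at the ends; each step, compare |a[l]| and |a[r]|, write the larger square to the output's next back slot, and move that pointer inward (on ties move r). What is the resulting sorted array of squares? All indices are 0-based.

[1, 4, 16, 49, 64, 81, 100, 121, 144, 196, 324, 361, 400, 441, 484]

[0,14] |-9|<=|22| out[14]=484 → r--
[0,13] |-9|<=|21| out[13]=441 → r--
[0,12] |-9|<=|20| out[12]=400 → r--
[0,11] |-9|<=|19| out[11]=361 → r--
[0,10] |-9|<=|18| out[10]=324 → r--
[0,9] |-9|<=|14| out[9]=196 → r--
[0,8] |-9|<=|12| out[8]=144 → r--
[0,7] |-9|<=|11| out[7]=121 → r--
[0,6] |-9|<=|10| out[6]=100 → r--
[0,5] |-9|>|8| out[5]=81 → l++
[1,5] |1|<=|8| out[4]=64 → r--
[1,4] |1|<=|7| out[3]=49 → r--
[1,3] |1|<=|4| out[2]=16 → r--
[1,2] |1|<=|2| out[1]=4 → r--
[1,1] |1|<=|1| out[0]=1 → r--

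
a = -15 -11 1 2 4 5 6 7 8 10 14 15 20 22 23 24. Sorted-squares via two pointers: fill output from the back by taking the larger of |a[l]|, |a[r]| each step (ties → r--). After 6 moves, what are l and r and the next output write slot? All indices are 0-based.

l=1, r=10, next write slot=9

[0,15] |-15|<=|24| out[15]=576 → r--
[0,14] |-15|<=|23| out[14]=529 → r--
[0,13] |-15|<=|22| out[13]=484 → r--
[0,12] |-15|<=|20| out[12]=400 → r--
[0,11] |-15|<=|15| out[11]=225 → r--
[0,10] |-15|>|14| out[10]=225 → l++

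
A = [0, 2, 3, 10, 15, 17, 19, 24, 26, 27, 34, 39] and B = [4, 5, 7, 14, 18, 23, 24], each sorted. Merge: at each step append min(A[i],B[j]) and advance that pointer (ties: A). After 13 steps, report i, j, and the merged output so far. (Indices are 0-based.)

i=7, j=6, merged so far=[0, 2, 3, 4, 5, 7, 10, 14, 15, 17, 18, 19, 23]

i=0 j=0: A[i]=0<=B[j]=4 take 0, i++
i=1 j=0: A[i]=2<=B[j]=4 take 2, i++
i=2 j=0: A[i]=3<=B[j]=4 take 3, i++
i=3 j=0: A[i]=10>B[j]=4 take 4, j++
i=3 j=1: A[i]=10>B[j]=5 take 5, j++
i=3 j=2: A[i]=10>B[j]=7 take 7, j++
i=3 j=3: A[i]=10<=B[j]=14 take 10, i++
i=4 j=3: A[i]=15>B[j]=14 take 14, j++
i=4 j=4: A[i]=15<=B[j]=18 take 15, i++
i=5 j=4: A[i]=17<=B[j]=18 take 17, i++
i=6 j=4: A[i]=19>B[j]=18 take 18, j++
i=6 j=5: A[i]=19<=B[j]=23 take 19, i++
i=7 j=5: A[i]=24>B[j]=23 take 23, j++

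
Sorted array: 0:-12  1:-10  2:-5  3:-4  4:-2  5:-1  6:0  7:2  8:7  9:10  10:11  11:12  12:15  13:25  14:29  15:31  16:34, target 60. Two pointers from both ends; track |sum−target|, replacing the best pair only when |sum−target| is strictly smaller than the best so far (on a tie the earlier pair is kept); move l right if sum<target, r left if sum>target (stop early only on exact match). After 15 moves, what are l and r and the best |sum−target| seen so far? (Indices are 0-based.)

l=14, r=15, best |Δ|=1

l=0 r=16: -12+34=22 d=38 *, l++
l=1 r=16: -10+34=24 d=36 *, l++
l=2 r=16: -5+34=29 d=31 *, l++
l=3 r=16: -4+34=30 d=30 *, l++
l=4 r=16: -2+34=32 d=28 *, l++
l=5 r=16: -1+34=33 d=27 *, l++
l=6 r=16: 0+34=34 d=26 *, l++
l=7 r=16: 2+34=36 d=24 *, l++
l=8 r=16: 7+34=41 d=19 *, l++
l=9 r=16: 10+34=44 d=16 *, l++
l=10 r=16: 11+34=45 d=15 *, l++
l=11 r=16: 12+34=46 d=14 *, l++
l=12 r=16: 15+34=49 d=11 *, l++
l=13 r=16: 25+34=59 d=1 *, l++
l=14 r=16: 29+34=63 d=3, r--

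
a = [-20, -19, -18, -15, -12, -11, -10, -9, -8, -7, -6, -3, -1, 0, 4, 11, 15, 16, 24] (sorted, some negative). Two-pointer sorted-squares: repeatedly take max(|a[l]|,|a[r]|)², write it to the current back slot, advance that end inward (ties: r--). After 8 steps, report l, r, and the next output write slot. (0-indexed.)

l=0 r=18: |-20|<=|24| out[18]=576, r--
l=0 r=17: |-20|>|16| out[17]=400, l++
l=1 r=17: |-19|>|16| out[16]=361, l++
l=2 r=17: |-18|>|16| out[15]=324, l++
l=3 r=17: |-15|<=|16| out[14]=256, r--
l=3 r=16: |-15|<=|15| out[13]=225, r--
l=3 r=15: |-15|>|11| out[12]=225, l++
l=4 r=15: |-12|>|11| out[11]=144, l++

l=5, r=15, next write slot=10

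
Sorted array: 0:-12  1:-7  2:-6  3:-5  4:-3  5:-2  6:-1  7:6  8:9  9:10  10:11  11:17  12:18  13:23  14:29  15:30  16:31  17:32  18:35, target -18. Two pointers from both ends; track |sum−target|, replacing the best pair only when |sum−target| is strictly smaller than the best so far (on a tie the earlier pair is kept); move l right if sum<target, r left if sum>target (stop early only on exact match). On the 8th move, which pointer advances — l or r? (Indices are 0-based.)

[0,18] -12+35=23 d=41 * → r--
[0,17] -12+32=20 d=38 * → r--
[0,16] -12+31=19 d=37 * → r--
[0,15] -12+30=18 d=36 * → r--
[0,14] -12+29=17 d=35 * → r--
[0,13] -12+23=11 d=29 * → r--
[0,12] -12+18=6 d=24 * → r--
[0,11] -12+17=5 d=23 * → r--

r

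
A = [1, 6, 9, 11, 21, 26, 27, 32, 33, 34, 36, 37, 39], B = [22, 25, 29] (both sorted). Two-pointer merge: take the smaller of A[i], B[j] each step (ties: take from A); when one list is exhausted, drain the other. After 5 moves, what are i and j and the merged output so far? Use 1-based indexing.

i=6, j=1, merged so far=[1, 6, 9, 11, 21]

[i=1,j=1] A[i]=1<=B[j]=22 take 1 → i++
[i=2,j=1] A[i]=6<=B[j]=22 take 6 → i++
[i=3,j=1] A[i]=9<=B[j]=22 take 9 → i++
[i=4,j=1] A[i]=11<=B[j]=22 take 11 → i++
[i=5,j=1] A[i]=21<=B[j]=22 take 21 → i++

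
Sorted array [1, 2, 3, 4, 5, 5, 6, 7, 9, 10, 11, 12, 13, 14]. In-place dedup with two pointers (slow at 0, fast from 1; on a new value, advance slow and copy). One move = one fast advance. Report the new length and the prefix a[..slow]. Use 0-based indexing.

(s=0,f=1) a[fast]=2≠a[slow]=1 write a[1]=2 → slow++,fast++
(s=1,f=2) a[fast]=3≠a[slow]=2 write a[2]=3 → slow++,fast++
(s=2,f=3) a[fast]=4≠a[slow]=3 write a[3]=4 → slow++,fast++
(s=3,f=4) a[fast]=5≠a[slow]=4 write a[4]=5 → slow++,fast++
(s=4,f=5) a[fast]=5=a[slow] dup → fast++
(s=4,f=6) a[fast]=6≠a[slow]=5 write a[5]=6 → slow++,fast++
(s=5,f=7) a[fast]=7≠a[slow]=6 write a[6]=7 → slow++,fast++
(s=6,f=8) a[fast]=9≠a[slow]=7 write a[7]=9 → slow++,fast++
(s=7,f=9) a[fast]=10≠a[slow]=9 write a[8]=10 → slow++,fast++
(s=8,f=10) a[fast]=11≠a[slow]=10 write a[9]=11 → slow++,fast++
(s=9,f=11) a[fast]=12≠a[slow]=11 write a[10]=12 → slow++,fast++
(s=10,f=12) a[fast]=13≠a[slow]=12 write a[11]=13 → slow++,fast++
(s=11,f=13) a[fast]=14≠a[slow]=13 write a[12]=14 → slow++,fast++

length 13; prefix = [1, 2, 3, 4, 5, 6, 7, 9, 10, 11, 12, 13, 14]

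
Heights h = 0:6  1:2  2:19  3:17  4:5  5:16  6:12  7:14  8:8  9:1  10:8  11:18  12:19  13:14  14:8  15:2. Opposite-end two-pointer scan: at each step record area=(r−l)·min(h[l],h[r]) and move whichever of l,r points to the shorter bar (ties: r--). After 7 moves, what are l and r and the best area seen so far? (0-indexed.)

l=2, r=10, best area=190

l=0 r=15: min(6,2)*15=30 best=30 *, r--
l=0 r=14: min(6,8)*14=84 best=84 *, l++
l=1 r=14: min(2,8)*13=26 best=84, l++
l=2 r=14: min(19,8)*12=96 best=96 *, r--
l=2 r=13: min(19,14)*11=154 best=154 *, r--
l=2 r=12: min(19,19)*10=190 best=190 *, r--
l=2 r=11: min(19,18)*9=162 best=190, r--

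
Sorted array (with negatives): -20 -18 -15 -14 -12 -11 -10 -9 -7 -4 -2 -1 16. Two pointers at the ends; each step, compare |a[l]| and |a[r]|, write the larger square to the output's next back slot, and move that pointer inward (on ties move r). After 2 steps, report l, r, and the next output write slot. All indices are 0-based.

l=2, r=12, next write slot=10

[0,12] |-20|>|16| out[12]=400 → l++
[1,12] |-18|>|16| out[11]=324 → l++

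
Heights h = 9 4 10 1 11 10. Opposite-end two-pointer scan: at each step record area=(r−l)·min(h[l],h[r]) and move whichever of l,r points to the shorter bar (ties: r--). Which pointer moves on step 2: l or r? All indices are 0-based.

l

[0,5] min(9,10)*5=45 best=45 * → l++
[1,5] min(4,10)*4=16 best=45 → l++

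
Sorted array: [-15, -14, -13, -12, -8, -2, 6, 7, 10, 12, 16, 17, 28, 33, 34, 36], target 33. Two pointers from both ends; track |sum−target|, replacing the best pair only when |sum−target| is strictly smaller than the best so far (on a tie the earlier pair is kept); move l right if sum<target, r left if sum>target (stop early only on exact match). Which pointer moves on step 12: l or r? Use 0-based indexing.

[0,15] -15+36=21 d=12 * → l++
[1,15] -14+36=22 d=11 * → l++
[2,15] -13+36=23 d=10 * → l++
[3,15] -12+36=24 d=9 * → l++
[4,15] -8+36=28 d=5 * → l++
[5,15] -2+36=34 d=1 * → r--
[5,14] -2+34=32 d=1 → l++
[6,14] 6+34=40 d=7 → r--
[6,13] 6+33=39 d=6 → r--
[6,12] 6+28=34 d=1 → r--
[6,11] 6+17=23 d=10 → l++
[7,11] 7+17=24 d=9 → l++

l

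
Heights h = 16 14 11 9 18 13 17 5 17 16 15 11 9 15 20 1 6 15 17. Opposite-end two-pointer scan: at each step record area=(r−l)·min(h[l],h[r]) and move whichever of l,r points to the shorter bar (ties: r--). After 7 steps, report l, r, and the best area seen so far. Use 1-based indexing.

l=5, r=16, best area=288

[1,19] min(16,17)*18=288 best=288 * → l++
[2,19] min(14,17)*17=238 best=288 → l++
[3,19] min(11,17)*16=176 best=288 → l++
[4,19] min(9,17)*15=135 best=288 → l++
[5,19] min(18,17)*14=238 best=288 → r--
[5,18] min(18,15)*13=195 best=288 → r--
[5,17] min(18,6)*12=72 best=288 → r--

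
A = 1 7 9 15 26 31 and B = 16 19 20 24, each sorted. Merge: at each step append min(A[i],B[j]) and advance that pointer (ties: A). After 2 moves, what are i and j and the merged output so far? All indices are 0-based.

i=2, j=0, merged so far=[1, 7]

[i=0,j=0] A[i]=1<=B[j]=16 take 1 → i++
[i=1,j=0] A[i]=7<=B[j]=16 take 7 → i++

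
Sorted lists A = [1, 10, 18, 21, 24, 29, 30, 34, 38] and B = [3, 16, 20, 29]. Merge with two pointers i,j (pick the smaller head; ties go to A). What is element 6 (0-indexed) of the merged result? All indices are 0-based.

[i=0,j=0] A[i]=1<=B[j]=3 take 1 → i++
[i=1,j=0] A[i]=10>B[j]=3 take 3 → j++
[i=1,j=1] A[i]=10<=B[j]=16 take 10 → i++
[i=2,j=1] A[i]=18>B[j]=16 take 16 → j++
[i=2,j=2] A[i]=18<=B[j]=20 take 18 → i++
[i=3,j=2] A[i]=21>B[j]=20 take 20 → j++
[i=3,j=3] A[i]=21<=B[j]=29 take 21 → i++
[i=4,j=3] A[i]=24<=B[j]=29 take 24 → i++
[i=5,j=3] A[i]=29<=B[j]=29 take 29 → i++
[i=6,j=3] A[i]=30>B[j]=29 take 29 → j++
[i=6,j=4] B done, take A[i]=30 → i++
[i=7,j=4] B done, take A[i]=34 → i++
[i=8,j=4] B done, take A[i]=38 → i++

merged[6] = 21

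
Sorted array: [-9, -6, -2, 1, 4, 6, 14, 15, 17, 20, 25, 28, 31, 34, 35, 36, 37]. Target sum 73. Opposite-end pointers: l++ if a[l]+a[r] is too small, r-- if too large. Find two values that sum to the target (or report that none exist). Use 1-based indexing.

(36, 37)

[1,17] -9+37=28 <73 → l++
[2,17] -6+37=31 <73 → l++
[3,17] -2+37=35 <73 → l++
[4,17] 1+37=38 <73 → l++
[5,17] 4+37=41 <73 → l++
[6,17] 6+37=43 <73 → l++
[7,17] 14+37=51 <73 → l++
[8,17] 15+37=52 <73 → l++
[9,17] 17+37=54 <73 → l++
[10,17] 20+37=57 <73 → l++
[11,17] 25+37=62 <73 → l++
[12,17] 28+37=65 <73 → l++
[13,17] 31+37=68 <73 → l++
[14,17] 34+37=71 <73 → l++
[15,17] 35+37=72 <73 → l++
[16,17] 36+37=73 → found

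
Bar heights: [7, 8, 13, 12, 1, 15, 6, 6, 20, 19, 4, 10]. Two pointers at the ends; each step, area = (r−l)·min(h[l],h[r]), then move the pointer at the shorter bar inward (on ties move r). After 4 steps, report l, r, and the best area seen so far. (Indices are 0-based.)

l=2, r=9, best area=90

[0,11] min(7,10)*11=77 best=77 * → l++
[1,11] min(8,10)*10=80 best=80 * → l++
[2,11] min(13,10)*9=90 best=90 * → r--
[2,10] min(13,4)*8=32 best=90 → r--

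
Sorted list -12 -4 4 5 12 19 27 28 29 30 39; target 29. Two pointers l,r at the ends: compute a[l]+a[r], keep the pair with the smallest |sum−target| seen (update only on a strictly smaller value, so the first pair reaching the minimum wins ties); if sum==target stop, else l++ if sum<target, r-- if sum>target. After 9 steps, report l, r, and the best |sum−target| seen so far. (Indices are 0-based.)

l=4, r=5, best |Δ|=2

[0,10] -12+39=27 d=2 * → l++
[1,10] -4+39=35 d=6 → r--
[1,9] -4+30=26 d=3 → l++
[2,9] 4+30=34 d=5 → r--
[2,8] 4+29=33 d=4 → r--
[2,7] 4+28=32 d=3 → r--
[2,6] 4+27=31 d=2 → r--
[2,5] 4+19=23 d=6 → l++
[3,5] 5+19=24 d=5 → l++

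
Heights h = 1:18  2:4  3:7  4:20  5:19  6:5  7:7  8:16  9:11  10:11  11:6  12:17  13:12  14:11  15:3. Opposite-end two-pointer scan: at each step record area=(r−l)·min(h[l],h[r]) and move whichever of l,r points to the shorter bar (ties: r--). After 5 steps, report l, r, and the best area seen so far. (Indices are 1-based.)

l=1 r=15: min(18,3)*14=42 best=42 *, r--
l=1 r=14: min(18,11)*13=143 best=143 *, r--
l=1 r=13: min(18,12)*12=144 best=144 *, r--
l=1 r=12: min(18,17)*11=187 best=187 *, r--
l=1 r=11: min(18,6)*10=60 best=187, r--

l=1, r=10, best area=187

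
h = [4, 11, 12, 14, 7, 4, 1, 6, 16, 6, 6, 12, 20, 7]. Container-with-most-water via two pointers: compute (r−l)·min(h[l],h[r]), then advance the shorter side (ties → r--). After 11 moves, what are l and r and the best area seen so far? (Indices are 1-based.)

l=11, r=13, best area=126

l=1 r=14: min(4,7)*13=52 best=52 *, l++
l=2 r=14: min(11,7)*12=84 best=84 *, r--
l=2 r=13: min(11,20)*11=121 best=121 *, l++
l=3 r=13: min(12,20)*10=120 best=121, l++
l=4 r=13: min(14,20)*9=126 best=126 *, l++
l=5 r=13: min(7,20)*8=56 best=126, l++
l=6 r=13: min(4,20)*7=28 best=126, l++
l=7 r=13: min(1,20)*6=6 best=126, l++
l=8 r=13: min(6,20)*5=30 best=126, l++
l=9 r=13: min(16,20)*4=64 best=126, l++
l=10 r=13: min(6,20)*3=18 best=126, l++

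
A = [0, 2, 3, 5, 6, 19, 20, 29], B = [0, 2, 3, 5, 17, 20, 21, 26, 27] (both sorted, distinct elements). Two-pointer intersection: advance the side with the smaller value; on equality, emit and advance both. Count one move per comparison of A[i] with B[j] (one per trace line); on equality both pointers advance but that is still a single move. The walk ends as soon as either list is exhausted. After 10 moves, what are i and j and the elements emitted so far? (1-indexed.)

i=8, j=9, emitted=[0, 2, 3, 5, 20]

i=1 j=1: 0==0 emit, i++,j++
i=2 j=2: 2==2 emit, i++,j++
i=3 j=3: 3==3 emit, i++,j++
i=4 j=4: 5==5 emit, i++,j++
i=5 j=5: 6<17, i++
i=6 j=5: 19>17, j++
i=6 j=6: 19<20, i++
i=7 j=6: 20==20 emit, i++,j++
i=8 j=7: 29>21, j++
i=8 j=8: 29>26, j++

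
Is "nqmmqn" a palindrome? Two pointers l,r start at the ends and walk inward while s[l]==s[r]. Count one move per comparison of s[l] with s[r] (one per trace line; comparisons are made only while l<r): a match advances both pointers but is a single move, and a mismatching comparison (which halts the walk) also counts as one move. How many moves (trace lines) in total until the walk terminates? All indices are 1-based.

[1,6] 'n'=='n' → l++,r--
[2,5] 'q'=='q' → l++,r--
[3,4] 'm'=='m' → l++,r--

3 moves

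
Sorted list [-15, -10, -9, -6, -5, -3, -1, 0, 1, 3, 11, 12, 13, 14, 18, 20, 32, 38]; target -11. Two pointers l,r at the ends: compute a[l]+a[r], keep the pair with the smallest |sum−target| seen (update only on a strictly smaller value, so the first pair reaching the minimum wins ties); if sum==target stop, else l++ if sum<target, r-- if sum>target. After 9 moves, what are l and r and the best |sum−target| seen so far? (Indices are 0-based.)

l=1, r=9, best |Δ|=1

l=0 r=17: -15+38=23 d=34 *, r--
l=0 r=16: -15+32=17 d=28 *, r--
l=0 r=15: -15+20=5 d=16 *, r--
l=0 r=14: -15+18=3 d=14 *, r--
l=0 r=13: -15+14=-1 d=10 *, r--
l=0 r=12: -15+13=-2 d=9 *, r--
l=0 r=11: -15+12=-3 d=8 *, r--
l=0 r=10: -15+11=-4 d=7 *, r--
l=0 r=9: -15+3=-12 d=1 *, l++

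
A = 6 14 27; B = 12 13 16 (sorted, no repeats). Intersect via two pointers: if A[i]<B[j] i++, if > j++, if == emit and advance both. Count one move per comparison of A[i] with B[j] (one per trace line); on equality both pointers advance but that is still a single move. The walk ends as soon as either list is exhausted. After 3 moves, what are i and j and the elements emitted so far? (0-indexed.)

i=0 j=0: 6<12, i++
i=1 j=0: 14>12, j++
i=1 j=1: 14>13, j++

i=1, j=2, emitted=[]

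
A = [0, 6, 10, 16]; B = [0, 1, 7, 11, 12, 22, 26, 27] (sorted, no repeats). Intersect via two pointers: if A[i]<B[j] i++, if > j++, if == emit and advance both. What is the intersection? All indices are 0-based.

i=0 j=0: 0==0 emit, i++,j++
i=1 j=1: 6>1, j++
i=1 j=2: 6<7, i++
i=2 j=2: 10>7, j++
i=2 j=3: 10<11, i++
i=3 j=3: 16>11, j++
i=3 j=4: 16>12, j++
i=3 j=5: 16<22, i++

intersection = [0]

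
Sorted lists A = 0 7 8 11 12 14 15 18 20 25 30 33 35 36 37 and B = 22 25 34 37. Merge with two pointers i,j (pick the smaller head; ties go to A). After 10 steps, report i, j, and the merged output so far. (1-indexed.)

[i=1,j=1] A[i]=0<=B[j]=22 take 0 → i++
[i=2,j=1] A[i]=7<=B[j]=22 take 7 → i++
[i=3,j=1] A[i]=8<=B[j]=22 take 8 → i++
[i=4,j=1] A[i]=11<=B[j]=22 take 11 → i++
[i=5,j=1] A[i]=12<=B[j]=22 take 12 → i++
[i=6,j=1] A[i]=14<=B[j]=22 take 14 → i++
[i=7,j=1] A[i]=15<=B[j]=22 take 15 → i++
[i=8,j=1] A[i]=18<=B[j]=22 take 18 → i++
[i=9,j=1] A[i]=20<=B[j]=22 take 20 → i++
[i=10,j=1] A[i]=25>B[j]=22 take 22 → j++

i=10, j=2, merged so far=[0, 7, 8, 11, 12, 14, 15, 18, 20, 22]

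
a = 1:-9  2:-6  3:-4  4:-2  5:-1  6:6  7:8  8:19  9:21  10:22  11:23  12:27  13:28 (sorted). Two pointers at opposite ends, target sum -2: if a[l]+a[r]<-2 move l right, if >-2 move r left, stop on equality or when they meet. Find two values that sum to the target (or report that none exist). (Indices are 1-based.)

no pair

l=1 r=13: -9+28=19 >-2, r--
l=1 r=12: -9+27=18 >-2, r--
l=1 r=11: -9+23=14 >-2, r--
l=1 r=10: -9+22=13 >-2, r--
l=1 r=9: -9+21=12 >-2, r--
l=1 r=8: -9+19=10 >-2, r--
l=1 r=7: -9+8=-1 >-2, r--
l=1 r=6: -9+6=-3 <-2, l++
l=2 r=6: -6+6=0 >-2, r--
l=2 r=5: -6+-1=-7 <-2, l++
l=3 r=5: -4+-1=-5 <-2, l++
l=4 r=5: -2+-1=-3 <-2, l++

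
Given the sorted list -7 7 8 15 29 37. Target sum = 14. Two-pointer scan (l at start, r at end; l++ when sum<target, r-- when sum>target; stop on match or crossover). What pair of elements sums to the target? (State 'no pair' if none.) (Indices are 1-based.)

l=1 r=6: -7+37=30 >14, r--
l=1 r=5: -7+29=22 >14, r--
l=1 r=4: -7+15=8 <14, l++
l=2 r=4: 7+15=22 >14, r--
l=2 r=3: 7+8=15 >14, r--

no pair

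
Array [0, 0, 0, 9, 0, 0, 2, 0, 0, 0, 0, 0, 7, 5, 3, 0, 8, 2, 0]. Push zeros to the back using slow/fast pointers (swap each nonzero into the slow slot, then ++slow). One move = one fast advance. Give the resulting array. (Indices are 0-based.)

[9, 2, 7, 5, 3, 8, 2, 0, 0, 0, 0, 0, 0, 0, 0, 0, 0, 0, 0]

(s=0,f=0) a[fast]=0 → fast++
(s=0,f=1) a[fast]=0 → fast++
(s=0,f=2) a[fast]=0 → fast++
(s=0,f=3) a[fast]=9≠0 swap→a[0]=9 → slow++,fast++
(s=1,f=4) a[fast]=0 → fast++
(s=1,f=5) a[fast]=0 → fast++
(s=1,f=6) a[fast]=2≠0 swap→a[1]=2 → slow++,fast++
(s=2,f=7) a[fast]=0 → fast++
(s=2,f=8) a[fast]=0 → fast++
(s=2,f=9) a[fast]=0 → fast++
(s=2,f=10) a[fast]=0 → fast++
(s=2,f=11) a[fast]=0 → fast++
(s=2,f=12) a[fast]=7≠0 swap→a[2]=7 → slow++,fast++
(s=3,f=13) a[fast]=5≠0 swap→a[3]=5 → slow++,fast++
(s=4,f=14) a[fast]=3≠0 swap→a[4]=3 → slow++,fast++
(s=5,f=15) a[fast]=0 → fast++
(s=5,f=16) a[fast]=8≠0 swap→a[5]=8 → slow++,fast++
(s=6,f=17) a[fast]=2≠0 swap→a[6]=2 → slow++,fast++
(s=7,f=18) a[fast]=0 → fast++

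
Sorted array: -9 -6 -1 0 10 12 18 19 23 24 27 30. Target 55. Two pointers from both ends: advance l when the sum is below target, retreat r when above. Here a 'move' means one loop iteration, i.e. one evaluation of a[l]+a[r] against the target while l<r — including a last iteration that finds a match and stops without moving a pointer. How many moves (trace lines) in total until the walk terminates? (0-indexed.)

11 moves

l=0 r=11: -9+30=21 <55, l++
l=1 r=11: -6+30=24 <55, l++
l=2 r=11: -1+30=29 <55, l++
l=3 r=11: 0+30=30 <55, l++
l=4 r=11: 10+30=40 <55, l++
l=5 r=11: 12+30=42 <55, l++
l=6 r=11: 18+30=48 <55, l++
l=7 r=11: 19+30=49 <55, l++
l=8 r=11: 23+30=53 <55, l++
l=9 r=11: 24+30=54 <55, l++
l=10 r=11: 27+30=57 >55, r--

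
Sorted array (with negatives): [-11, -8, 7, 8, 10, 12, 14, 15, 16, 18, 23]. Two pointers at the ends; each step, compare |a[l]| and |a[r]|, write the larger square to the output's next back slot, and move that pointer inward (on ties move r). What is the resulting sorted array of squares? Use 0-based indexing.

[49, 64, 64, 100, 121, 144, 196, 225, 256, 324, 529]

l=0 r=10: |-11|<=|23| out[10]=529, r--
l=0 r=9: |-11|<=|18| out[9]=324, r--
l=0 r=8: |-11|<=|16| out[8]=256, r--
l=0 r=7: |-11|<=|15| out[7]=225, r--
l=0 r=6: |-11|<=|14| out[6]=196, r--
l=0 r=5: |-11|<=|12| out[5]=144, r--
l=0 r=4: |-11|>|10| out[4]=121, l++
l=1 r=4: |-8|<=|10| out[3]=100, r--
l=1 r=3: |-8|<=|8| out[2]=64, r--
l=1 r=2: |-8|>|7| out[1]=64, l++
l=2 r=2: |7|<=|7| out[0]=49, r--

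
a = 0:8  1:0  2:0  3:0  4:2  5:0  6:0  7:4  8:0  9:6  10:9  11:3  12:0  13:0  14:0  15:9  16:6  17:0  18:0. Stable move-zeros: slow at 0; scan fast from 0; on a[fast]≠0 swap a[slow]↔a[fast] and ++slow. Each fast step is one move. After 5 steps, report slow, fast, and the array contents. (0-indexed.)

(s=0,f=0) a[fast]=8≠0 swap→a[0]=8 → slow++,fast++
(s=1,f=1) a[fast]=0 → fast++
(s=1,f=2) a[fast]=0 → fast++
(s=1,f=3) a[fast]=0 → fast++
(s=1,f=4) a[fast]=2≠0 swap→a[1]=2 → slow++,fast++

slow=2, fast=5, a=[8, 2, 0, 0, 0, 0, 0, 4, 0, 6, 9, 3, 0, 0, 0, 9, 6, 0, 0]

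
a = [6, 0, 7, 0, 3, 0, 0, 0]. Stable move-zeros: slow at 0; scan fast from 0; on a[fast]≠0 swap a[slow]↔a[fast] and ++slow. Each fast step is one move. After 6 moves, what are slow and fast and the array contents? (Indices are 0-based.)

slow=0 fast=0: a[fast]=6≠0 swap→a[0]=6, slow++,fast++
slow=1 fast=1: a[fast]=0, fast++
slow=1 fast=2: a[fast]=7≠0 swap→a[1]=7, slow++,fast++
slow=2 fast=3: a[fast]=0, fast++
slow=2 fast=4: a[fast]=3≠0 swap→a[2]=3, slow++,fast++
slow=3 fast=5: a[fast]=0, fast++

slow=3, fast=6, a=[6, 7, 3, 0, 0, 0, 0, 0]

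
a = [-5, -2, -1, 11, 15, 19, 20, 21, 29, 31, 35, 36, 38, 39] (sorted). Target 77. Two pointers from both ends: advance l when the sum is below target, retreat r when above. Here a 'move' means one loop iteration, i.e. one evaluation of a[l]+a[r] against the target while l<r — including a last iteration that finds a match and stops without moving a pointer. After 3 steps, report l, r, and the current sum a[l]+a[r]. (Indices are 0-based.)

l=3, r=13, sum=50

l=0 r=13: -5+39=34 <77, l++
l=1 r=13: -2+39=37 <77, l++
l=2 r=13: -1+39=38 <77, l++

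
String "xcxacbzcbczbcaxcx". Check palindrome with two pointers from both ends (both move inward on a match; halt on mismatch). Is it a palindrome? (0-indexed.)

palindrome

[0,16] 'x'=='x' → l++,r--
[1,15] 'c'=='c' → l++,r--
[2,14] 'x'=='x' → l++,r--
[3,13] 'a'=='a' → l++,r--
[4,12] 'c'=='c' → l++,r--
[5,11] 'b'=='b' → l++,r--
[6,10] 'z'=='z' → l++,r--
[7,9] 'c'=='c' → l++,r--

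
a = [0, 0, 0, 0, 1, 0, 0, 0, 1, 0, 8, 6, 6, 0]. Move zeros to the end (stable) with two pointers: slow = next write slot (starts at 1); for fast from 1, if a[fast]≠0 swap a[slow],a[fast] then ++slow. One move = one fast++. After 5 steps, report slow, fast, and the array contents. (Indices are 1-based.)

slow=1 fast=1: a[fast]=0, fast++
slow=1 fast=2: a[fast]=0, fast++
slow=1 fast=3: a[fast]=0, fast++
slow=1 fast=4: a[fast]=0, fast++
slow=1 fast=5: a[fast]=1≠0 swap→a[1]=1, slow++,fast++

slow=2, fast=6, a=[1, 0, 0, 0, 0, 0, 0, 0, 1, 0, 8, 6, 6, 0]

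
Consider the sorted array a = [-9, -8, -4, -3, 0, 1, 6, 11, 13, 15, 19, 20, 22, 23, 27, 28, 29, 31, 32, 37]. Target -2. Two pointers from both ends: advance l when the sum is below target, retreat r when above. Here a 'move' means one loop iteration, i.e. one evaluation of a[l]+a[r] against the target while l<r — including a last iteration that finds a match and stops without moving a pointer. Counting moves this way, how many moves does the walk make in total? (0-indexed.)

15 moves

[0,19] -9+37=28 >-2 → r--
[0,18] -9+32=23 >-2 → r--
[0,17] -9+31=22 >-2 → r--
[0,16] -9+29=20 >-2 → r--
[0,15] -9+28=19 >-2 → r--
[0,14] -9+27=18 >-2 → r--
[0,13] -9+23=14 >-2 → r--
[0,12] -9+22=13 >-2 → r--
[0,11] -9+20=11 >-2 → r--
[0,10] -9+19=10 >-2 → r--
[0,9] -9+15=6 >-2 → r--
[0,8] -9+13=4 >-2 → r--
[0,7] -9+11=2 >-2 → r--
[0,6] -9+6=-3 <-2 → l++
[1,6] -8+6=-2 → found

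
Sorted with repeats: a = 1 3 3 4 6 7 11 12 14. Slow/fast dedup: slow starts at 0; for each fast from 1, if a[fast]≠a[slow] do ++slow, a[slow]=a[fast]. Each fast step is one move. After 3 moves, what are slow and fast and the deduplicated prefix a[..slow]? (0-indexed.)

slow=2, fast=4, prefix=[1, 3, 4]

slow=0 fast=1: a[fast]=3≠a[slow]=1 write a[1]=3, slow++,fast++
slow=1 fast=2: a[fast]=3=a[slow] dup, fast++
slow=1 fast=3: a[fast]=4≠a[slow]=3 write a[2]=4, slow++,fast++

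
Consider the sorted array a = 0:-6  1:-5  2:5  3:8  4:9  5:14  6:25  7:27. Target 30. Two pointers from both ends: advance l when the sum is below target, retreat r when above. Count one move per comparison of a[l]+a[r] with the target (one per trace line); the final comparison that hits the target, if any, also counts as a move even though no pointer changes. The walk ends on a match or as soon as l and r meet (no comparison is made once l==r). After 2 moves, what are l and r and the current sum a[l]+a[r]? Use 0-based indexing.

l=0 r=7: -6+27=21 <30, l++
l=1 r=7: -5+27=22 <30, l++

l=2, r=7, sum=32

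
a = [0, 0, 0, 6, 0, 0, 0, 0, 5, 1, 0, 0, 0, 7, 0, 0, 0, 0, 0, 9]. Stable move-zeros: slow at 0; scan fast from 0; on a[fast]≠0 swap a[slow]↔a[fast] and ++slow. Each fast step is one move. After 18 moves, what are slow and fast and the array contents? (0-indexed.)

slow=4, fast=18, a=[6, 5, 1, 7, 0, 0, 0, 0, 0, 0, 0, 0, 0, 0, 0, 0, 0, 0, 0, 9]

(s=0,f=0) a[fast]=0 → fast++
(s=0,f=1) a[fast]=0 → fast++
(s=0,f=2) a[fast]=0 → fast++
(s=0,f=3) a[fast]=6≠0 swap→a[0]=6 → slow++,fast++
(s=1,f=4) a[fast]=0 → fast++
(s=1,f=5) a[fast]=0 → fast++
(s=1,f=6) a[fast]=0 → fast++
(s=1,f=7) a[fast]=0 → fast++
(s=1,f=8) a[fast]=5≠0 swap→a[1]=5 → slow++,fast++
(s=2,f=9) a[fast]=1≠0 swap→a[2]=1 → slow++,fast++
(s=3,f=10) a[fast]=0 → fast++
(s=3,f=11) a[fast]=0 → fast++
(s=3,f=12) a[fast]=0 → fast++
(s=3,f=13) a[fast]=7≠0 swap→a[3]=7 → slow++,fast++
(s=4,f=14) a[fast]=0 → fast++
(s=4,f=15) a[fast]=0 → fast++
(s=4,f=16) a[fast]=0 → fast++
(s=4,f=17) a[fast]=0 → fast++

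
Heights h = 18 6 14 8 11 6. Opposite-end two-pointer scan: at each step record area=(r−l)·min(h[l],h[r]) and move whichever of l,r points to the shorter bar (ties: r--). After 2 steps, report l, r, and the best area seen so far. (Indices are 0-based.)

l=0, r=3, best area=44

[0,5] min(18,6)*5=30 best=30 * → r--
[0,4] min(18,11)*4=44 best=44 * → r--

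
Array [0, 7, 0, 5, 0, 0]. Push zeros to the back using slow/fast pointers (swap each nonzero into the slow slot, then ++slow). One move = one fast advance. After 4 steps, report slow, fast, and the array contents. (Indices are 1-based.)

slow=3, fast=5, a=[7, 5, 0, 0, 0, 0]

(s=1,f=1) a[fast]=0 → fast++
(s=1,f=2) a[fast]=7≠0 swap→a[1]=7 → slow++,fast++
(s=2,f=3) a[fast]=0 → fast++
(s=2,f=4) a[fast]=5≠0 swap→a[2]=5 → slow++,fast++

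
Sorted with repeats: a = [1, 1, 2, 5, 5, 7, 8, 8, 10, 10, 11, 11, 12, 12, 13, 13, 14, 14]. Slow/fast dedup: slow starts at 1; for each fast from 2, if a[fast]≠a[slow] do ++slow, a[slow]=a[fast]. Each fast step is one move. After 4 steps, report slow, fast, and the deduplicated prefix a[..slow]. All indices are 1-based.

(s=1,f=2) a[fast]=1=a[slow] dup → fast++
(s=1,f=3) a[fast]=2≠a[slow]=1 write a[2]=2 → slow++,fast++
(s=2,f=4) a[fast]=5≠a[slow]=2 write a[3]=5 → slow++,fast++
(s=3,f=5) a[fast]=5=a[slow] dup → fast++

slow=3, fast=6, prefix=[1, 2, 5]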